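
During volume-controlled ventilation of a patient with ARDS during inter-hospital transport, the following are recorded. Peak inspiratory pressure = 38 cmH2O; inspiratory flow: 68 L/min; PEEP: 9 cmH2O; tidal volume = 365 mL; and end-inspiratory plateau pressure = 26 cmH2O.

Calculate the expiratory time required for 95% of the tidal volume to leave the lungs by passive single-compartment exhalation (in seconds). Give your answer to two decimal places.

Flow: 68 L/min ÷ 60 = 1.1333 L/s.
R = (PIP − Pplat)/V̇ = (38 − 26) / 1.1333 = 12.0/1.1333 = 10.589 cmH2O·s/L.
C = Vt/(Pplat − PEEP) = 365.0 / (26 − 9) = 365.0/17.0 = 21.471 mL/cmH2O.
τ = R × C = 10.589 × 0.02147 L/cmH2O = 0.2273 s.
t = −τ·ln(1 − 0.95) = −0.2273·ln(0.05) = 0.6809 s.

0.68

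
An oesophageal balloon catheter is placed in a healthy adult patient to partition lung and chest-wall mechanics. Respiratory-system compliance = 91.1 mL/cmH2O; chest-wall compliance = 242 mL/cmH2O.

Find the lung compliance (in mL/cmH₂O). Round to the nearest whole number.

1/CL = 1/Crs − 1/Ccw.
1/CL = 1/91.1 − 1/242 = 0.006845.
CL = 146.09 mL/cmH2O.

146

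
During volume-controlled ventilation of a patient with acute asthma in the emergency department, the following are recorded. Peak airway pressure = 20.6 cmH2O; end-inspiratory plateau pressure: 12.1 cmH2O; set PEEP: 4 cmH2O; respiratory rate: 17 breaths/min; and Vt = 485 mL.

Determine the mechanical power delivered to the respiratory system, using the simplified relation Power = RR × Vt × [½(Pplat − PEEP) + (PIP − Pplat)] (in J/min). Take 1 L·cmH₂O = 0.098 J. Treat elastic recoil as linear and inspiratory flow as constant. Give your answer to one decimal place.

10.1

Per-breath work = Vt × [½(Pplat−PEEP) + (PIP−Pplat)] = 0.485 × [0.5×8.1 + 8.5] = 0.485 × 12.55 = 6.087 L·cmH2O.
Power = 17 × 6.087 = 103.48 L·cmH2O/min.
× 0.098 J/(L·cmH2O) → 10.141 J/min.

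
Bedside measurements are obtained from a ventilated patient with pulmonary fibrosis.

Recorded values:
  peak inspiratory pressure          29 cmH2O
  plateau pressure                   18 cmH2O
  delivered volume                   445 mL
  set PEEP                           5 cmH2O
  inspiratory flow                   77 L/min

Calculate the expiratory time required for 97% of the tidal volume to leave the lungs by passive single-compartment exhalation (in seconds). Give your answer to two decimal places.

Flow: 77 L/min ÷ 60 = 1.2833 L/s.
R = (PIP − Pplat)/V̇ = (29 − 18) / 1.2833 = 11.0/1.2833 = 8.572 cmH2O·s/L.
C = Vt/(Pplat − PEEP) = 445.0 / (18 − 5) = 445.0/13.0 = 34.231 mL/cmH2O.
τ = R × C = 8.572 × 0.03423 L/cmH2O = 0.2934 s.
t = −τ·ln(1 − 0.97) = −0.2934·ln(0.03) = 1.029 s.

1.03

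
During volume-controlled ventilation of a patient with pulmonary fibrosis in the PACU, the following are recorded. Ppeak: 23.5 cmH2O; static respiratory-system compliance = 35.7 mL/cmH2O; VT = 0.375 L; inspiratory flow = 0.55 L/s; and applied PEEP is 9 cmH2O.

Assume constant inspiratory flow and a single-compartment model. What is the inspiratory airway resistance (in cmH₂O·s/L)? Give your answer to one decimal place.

Equation of motion (constant flow): PIP = Vt/C + R·V̇ + PEEP.
R·V̇ = PIP − Vt/C − PEEP = 23.5 − 375/35.7 − 9 = 23.5 − 10.504 − 9 = 3.996 cmH2O.
R = 3.996 / 0.55 = 7.265 cmH2O·s/L.

7.3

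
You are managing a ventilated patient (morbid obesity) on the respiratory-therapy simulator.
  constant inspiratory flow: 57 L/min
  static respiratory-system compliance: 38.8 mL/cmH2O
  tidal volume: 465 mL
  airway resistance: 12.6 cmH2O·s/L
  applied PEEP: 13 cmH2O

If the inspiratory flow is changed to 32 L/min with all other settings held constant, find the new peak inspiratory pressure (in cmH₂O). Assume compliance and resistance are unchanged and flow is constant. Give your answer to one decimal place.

31.7

Flow: 57 L/min ÷ 60 = 0.95 L/s.
New flow: 32 L/min ÷ 60 = 0.5333 L/s.
PIP = Vt/C + R·V̇ + PEEP (constant-flow equation of motion).
Only the resistive term changes: ΔPIP = R × ΔV̇ = 12.6 × (0.5333 − 0.95) = 12.6 × -0.4167 = -5.25 cmH2O.
Original PIP = 465/38.8 + 12.6×0.95 + 13 = 36.955 cmH2O; new PIP = 36.955 + (-5.25) = 31.705 cmH2O.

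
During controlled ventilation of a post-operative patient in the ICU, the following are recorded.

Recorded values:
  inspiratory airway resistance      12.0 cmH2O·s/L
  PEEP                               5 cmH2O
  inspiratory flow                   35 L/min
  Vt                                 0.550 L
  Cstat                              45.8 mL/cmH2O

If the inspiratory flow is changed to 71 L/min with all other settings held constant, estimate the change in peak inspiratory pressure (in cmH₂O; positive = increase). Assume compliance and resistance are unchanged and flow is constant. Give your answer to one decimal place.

Flow: 35 L/min ÷ 60 = 0.5833 L/s.
New flow: 71 L/min ÷ 60 = 1.1833 L/s.
PIP = Vt/C + R·V̇ + PEEP (constant-flow equation of motion).
Only the resistive term changes: ΔPIP = R × ΔV̇ = 12.0 × (1.1833 − 0.5833) = 12.0 × 0.6 = 7.2 cmH2O.

7.2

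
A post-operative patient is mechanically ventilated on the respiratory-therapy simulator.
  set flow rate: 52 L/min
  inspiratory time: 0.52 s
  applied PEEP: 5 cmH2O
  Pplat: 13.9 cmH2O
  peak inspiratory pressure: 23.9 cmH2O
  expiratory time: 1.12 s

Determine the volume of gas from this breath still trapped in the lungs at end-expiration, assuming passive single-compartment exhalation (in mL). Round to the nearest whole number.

66

Flow: 52 L/min ÷ 60 = 0.8667 L/s.
Vt = flow × Ti = 0.8667 L/s × 0.52 s × 1000 mL/L = 450.68 mL.
R = (PIP − Pplat)/V̇ = (23.9 − 13.9) / 0.8667 = 10.0/0.8667 = 11.538 cmH2O·s/L.
C = Vt/(Pplat − PEEP) = 450.68 / (13.9 − 5) = 450.68/8.9 = 50.638 mL/cmH2O.
τ = R × C = 11.538 × 0.05064 L/cmH2O = 0.5843 s.
Fraction remaining = e^(−Te/τ) = e^(−1.12/0.5843) = 0.1471.
Trapped volume = 450.68 × 0.1471 = 66.295 mL.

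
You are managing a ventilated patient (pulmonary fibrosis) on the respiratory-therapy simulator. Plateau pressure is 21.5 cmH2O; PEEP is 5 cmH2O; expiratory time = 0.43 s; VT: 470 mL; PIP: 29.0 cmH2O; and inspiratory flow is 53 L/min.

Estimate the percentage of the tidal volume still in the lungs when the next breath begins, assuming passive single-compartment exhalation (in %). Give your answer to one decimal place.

16.9

Flow: 53 L/min ÷ 60 = 0.8833 L/s.
R = (PIP − Pplat)/V̇ = (29.0 − 21.5) / 0.8833 = 7.5/0.8833 = 8.491 cmH2O·s/L.
C = Vt/(Pplat − PEEP) = 470.0 / (21.5 − 5) = 470.0/16.5 = 28.485 mL/cmH2O.
τ = R × C = 8.491 × 0.02849 L/cmH2O = 0.2419 s.
Fraction remaining at end-expiration = e^(−Te/τ) = e^(−0.43/0.2419) = 0.169 → 16.9%.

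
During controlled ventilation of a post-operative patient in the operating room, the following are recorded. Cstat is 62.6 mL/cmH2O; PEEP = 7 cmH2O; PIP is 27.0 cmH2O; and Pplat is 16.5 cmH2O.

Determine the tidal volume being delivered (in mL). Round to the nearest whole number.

Vt = Cstat × (Pplat − PEEP) = 62.6 × (16.5 − 7) = 62.6 × 9.5 = 594.7 mL.

595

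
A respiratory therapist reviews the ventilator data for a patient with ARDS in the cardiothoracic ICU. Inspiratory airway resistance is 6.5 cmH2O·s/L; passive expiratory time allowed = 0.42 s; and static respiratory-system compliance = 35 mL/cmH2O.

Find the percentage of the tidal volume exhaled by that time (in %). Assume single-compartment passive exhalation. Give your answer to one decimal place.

τ = R × C = 6.5 × 35 mL/cmH2O = 6.5 × 0.035 L/cmH2O = 0.2275 s.
Passive exhalation: V(t)/V₀ = e^(−t/τ) = e^(−0.42/0.2275) = 0.1578.
Fraction exhaled = 1 − 0.1578 = 0.8422 → 84.22%.

84.2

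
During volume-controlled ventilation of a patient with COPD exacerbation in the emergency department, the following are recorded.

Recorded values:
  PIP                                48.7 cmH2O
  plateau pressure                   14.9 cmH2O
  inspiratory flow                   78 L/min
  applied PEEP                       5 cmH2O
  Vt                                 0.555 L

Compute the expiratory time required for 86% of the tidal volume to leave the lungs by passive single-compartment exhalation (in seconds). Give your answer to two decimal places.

2.87

Flow: 78 L/min ÷ 60 = 1.3 L/s.
R = (PIP − Pplat)/V̇ = (48.7 − 14.9) / 1.3 = 33.8/1.3 = 26.0 cmH2O·s/L.
C = Vt/(Pplat − PEEP) = 555.0 / (14.9 − 5) = 555.0/9.9 = 56.061 mL/cmH2O.
τ = R × C = 26.0 × 0.05606 L/cmH2O = 1.458 s.
t = −τ·ln(1 − 0.86) = −1.458·ln(0.14) = 2.867 s.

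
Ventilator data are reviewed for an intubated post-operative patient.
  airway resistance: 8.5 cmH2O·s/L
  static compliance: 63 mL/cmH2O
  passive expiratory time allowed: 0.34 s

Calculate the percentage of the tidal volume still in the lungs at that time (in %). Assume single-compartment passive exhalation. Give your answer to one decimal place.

τ = R × C = 8.5 × 63 mL/cmH2O = 8.5 × 0.063 L/cmH2O = 0.5355 s.
Passive exhalation: V(t)/V₀ = e^(−t/τ) = e^(−0.34/0.5355) = 0.53.
Fraction remaining = 0.53 → 53.0%.

53.0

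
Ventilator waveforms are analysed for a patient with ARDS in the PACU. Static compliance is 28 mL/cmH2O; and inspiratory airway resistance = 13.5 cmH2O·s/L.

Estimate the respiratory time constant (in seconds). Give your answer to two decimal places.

0.38

τ = R × C = 13.5 × 28 mL/cmH2O = 13.5 × 0.028 L/cmH2O = 0.378 s.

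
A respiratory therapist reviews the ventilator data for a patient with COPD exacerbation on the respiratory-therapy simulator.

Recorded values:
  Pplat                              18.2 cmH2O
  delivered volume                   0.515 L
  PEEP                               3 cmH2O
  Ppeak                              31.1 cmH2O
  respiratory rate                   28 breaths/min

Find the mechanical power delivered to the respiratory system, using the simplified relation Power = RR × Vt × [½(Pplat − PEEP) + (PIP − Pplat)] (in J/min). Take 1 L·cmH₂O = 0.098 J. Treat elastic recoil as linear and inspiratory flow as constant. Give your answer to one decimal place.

Per-breath work = Vt × [½(Pplat−PEEP) + (PIP−Pplat)] = 0.515 × [0.5×15.2 + 12.9] = 0.515 × 20.5 = 10.558 L·cmH2O.
Power = 28 × 10.558 = 295.62 L·cmH2O/min.
× 0.098 J/(L·cmH2O) → 28.971 J/min.

29.0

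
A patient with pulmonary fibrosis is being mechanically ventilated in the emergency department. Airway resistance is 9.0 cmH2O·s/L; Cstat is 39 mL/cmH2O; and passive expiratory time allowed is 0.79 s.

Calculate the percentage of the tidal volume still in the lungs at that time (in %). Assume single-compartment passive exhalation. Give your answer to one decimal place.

τ = R × C = 9.0 × 39 mL/cmH2O = 9.0 × 0.039 L/cmH2O = 0.351 s.
Passive exhalation: V(t)/V₀ = e^(−t/τ) = e^(−0.79/0.351) = 0.1053.
Fraction remaining = 0.1053 → 10.53%.

10.5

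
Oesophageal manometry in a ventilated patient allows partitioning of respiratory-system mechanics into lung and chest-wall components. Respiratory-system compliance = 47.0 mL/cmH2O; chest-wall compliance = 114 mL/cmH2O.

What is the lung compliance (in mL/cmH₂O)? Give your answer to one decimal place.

1/CL = 1/Crs − 1/Ccw.
1/CL = 1/47.0 − 1/114 = 0.0125.
CL = 80.0 mL/cmH2O.

80.0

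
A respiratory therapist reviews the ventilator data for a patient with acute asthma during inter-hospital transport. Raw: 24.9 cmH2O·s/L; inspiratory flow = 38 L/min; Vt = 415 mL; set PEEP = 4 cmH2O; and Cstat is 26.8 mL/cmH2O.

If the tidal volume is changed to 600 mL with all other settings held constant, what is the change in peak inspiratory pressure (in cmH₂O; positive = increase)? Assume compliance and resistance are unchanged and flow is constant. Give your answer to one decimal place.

6.9

PIP = Vt/C + R·V̇ + PEEP (constant-flow equation of motion).
Only the elastic term changes: ΔPIP = ΔVt / C = (600 − 415) / 26.8 = 6.903 cmH2O.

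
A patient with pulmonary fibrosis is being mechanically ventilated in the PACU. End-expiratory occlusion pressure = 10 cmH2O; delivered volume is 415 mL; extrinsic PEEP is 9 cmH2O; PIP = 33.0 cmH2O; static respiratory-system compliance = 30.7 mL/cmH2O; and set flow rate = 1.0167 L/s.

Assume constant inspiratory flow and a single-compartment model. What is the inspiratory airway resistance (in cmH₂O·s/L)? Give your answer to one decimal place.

Total PEEP = 10 cmH2O (set 9 + intrinsic 1); this is the baseline alveolar pressure.
Equation of motion (constant flow): PIP = Vt/C + R·V̇ + PEEP.
R·V̇ = PIP − Vt/C − PEEP = 33.0 − 415/30.7 − 10 = 33.0 − 13.518 − 10 = 9.482 cmH2O.
R = 9.482 / 1.0167 = 9.326 cmH2O·s/L.

9.3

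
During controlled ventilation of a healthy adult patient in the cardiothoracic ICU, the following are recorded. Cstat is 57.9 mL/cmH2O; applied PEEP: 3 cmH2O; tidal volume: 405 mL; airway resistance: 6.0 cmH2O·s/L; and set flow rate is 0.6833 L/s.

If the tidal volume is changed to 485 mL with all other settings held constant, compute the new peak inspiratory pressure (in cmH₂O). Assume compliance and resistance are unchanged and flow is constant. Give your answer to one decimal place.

PIP = Vt/C + R·V̇ + PEEP (constant-flow equation of motion).
Only the elastic term changes: ΔPIP = ΔVt / C = (485 − 405) / 57.9 = 1.382 cmH2O.
Original PIP = 405/57.9 + 6.0×0.6833 + 3 = 14.095 cmH2O; new PIP = 14.095 + (1.382) = 15.477 cmH2O.

15.5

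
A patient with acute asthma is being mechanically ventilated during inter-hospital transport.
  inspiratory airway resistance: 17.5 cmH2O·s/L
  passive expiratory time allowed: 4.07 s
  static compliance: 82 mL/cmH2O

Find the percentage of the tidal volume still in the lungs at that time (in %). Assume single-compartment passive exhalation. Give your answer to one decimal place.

5.9

τ = R × C = 17.5 × 82 mL/cmH2O = 17.5 × 0.082 L/cmH2O = 1.435 s.
Passive exhalation: V(t)/V₀ = e^(−t/τ) = e^(−4.07/1.435) = 0.05865.
Fraction remaining = 0.05865 → 5.865%.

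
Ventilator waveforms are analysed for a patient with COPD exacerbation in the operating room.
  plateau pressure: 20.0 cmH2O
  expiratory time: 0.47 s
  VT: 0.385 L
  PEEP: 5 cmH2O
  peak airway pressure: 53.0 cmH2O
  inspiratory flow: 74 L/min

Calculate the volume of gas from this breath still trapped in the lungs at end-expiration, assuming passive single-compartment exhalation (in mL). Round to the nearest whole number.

Flow: 74 L/min ÷ 60 = 1.2333 L/s.
R = (PIP − Pplat)/V̇ = (53.0 − 20.0) / 1.2333 = 33.0/1.2333 = 26.757 cmH2O·s/L.
C = Vt/(Pplat − PEEP) = 385.0 / (20.0 − 5) = 385.0/15.0 = 25.667 mL/cmH2O.
τ = R × C = 26.757 × 0.02567 L/cmH2O = 0.6869 s.
Fraction remaining = e^(−Te/τ) = e^(−0.47/0.6869) = 0.5045.
Trapped volume = 385.0 × 0.5045 = 194.23 mL.

194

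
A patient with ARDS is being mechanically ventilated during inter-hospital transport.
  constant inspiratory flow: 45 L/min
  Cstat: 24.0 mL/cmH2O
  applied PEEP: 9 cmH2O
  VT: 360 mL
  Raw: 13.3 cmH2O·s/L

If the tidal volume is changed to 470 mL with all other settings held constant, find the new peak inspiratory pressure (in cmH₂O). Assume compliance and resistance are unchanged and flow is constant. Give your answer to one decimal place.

38.6

Flow: 45 L/min ÷ 60 = 0.75 L/s.
PIP = Vt/C + R·V̇ + PEEP (constant-flow equation of motion).
Only the elastic term changes: ΔPIP = ΔVt / C = (470 − 360) / 24.0 = 4.583 cmH2O.
Original PIP = 360/24.0 + 13.3×0.75 + 9 = 33.975 cmH2O; new PIP = 33.975 + (4.583) = 38.558 cmH2O.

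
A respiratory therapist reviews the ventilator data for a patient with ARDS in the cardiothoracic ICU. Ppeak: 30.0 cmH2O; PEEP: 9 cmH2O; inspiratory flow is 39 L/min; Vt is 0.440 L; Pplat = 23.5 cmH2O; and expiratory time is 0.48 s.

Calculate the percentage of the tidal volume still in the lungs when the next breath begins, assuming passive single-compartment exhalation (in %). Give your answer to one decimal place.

Flow: 39 L/min ÷ 60 = 0.65 L/s.
R = (PIP − Pplat)/V̇ = (30.0 − 23.5) / 0.65 = 6.5/0.65 = 10.0 cmH2O·s/L.
C = Vt/(Pplat − PEEP) = 440.0 / (23.5 − 9) = 440.0/14.5 = 30.345 mL/cmH2O.
τ = R × C = 10.0 × 0.03035 L/cmH2O = 0.3035 s.
Fraction remaining at end-expiration = e^(−Te/τ) = e^(−0.48/0.3035) = 0.2057 → 20.57%.

20.6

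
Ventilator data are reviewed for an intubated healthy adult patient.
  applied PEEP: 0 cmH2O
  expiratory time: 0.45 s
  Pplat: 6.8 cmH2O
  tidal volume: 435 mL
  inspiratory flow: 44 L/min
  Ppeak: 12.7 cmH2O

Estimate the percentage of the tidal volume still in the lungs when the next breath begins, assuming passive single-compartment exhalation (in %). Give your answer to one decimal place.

Flow: 44 L/min ÷ 60 = 0.7333 L/s.
R = (PIP − Pplat)/V̇ = (12.7 − 6.8) / 0.7333 = 5.9/0.7333 = 8.046 cmH2O·s/L.
C = Vt/(Pplat − PEEP) = 435.0 / (6.8 − 0) = 435.0/6.8 = 63.971 mL/cmH2O.
τ = R × C = 8.046 × 0.06397 L/cmH2O = 0.5147 s.
Fraction remaining at end-expiration = e^(−Te/τ) = e^(−0.45/0.5147) = 0.4172 → 41.72%.

41.7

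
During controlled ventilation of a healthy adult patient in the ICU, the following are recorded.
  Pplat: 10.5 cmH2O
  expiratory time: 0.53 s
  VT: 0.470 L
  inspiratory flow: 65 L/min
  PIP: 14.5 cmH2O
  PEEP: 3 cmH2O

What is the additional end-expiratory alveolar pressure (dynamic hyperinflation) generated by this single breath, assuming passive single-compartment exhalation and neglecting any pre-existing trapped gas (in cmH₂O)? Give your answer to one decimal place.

Flow: 65 L/min ÷ 60 = 1.0833 L/s.
R = (PIP − Pplat)/V̇ = (14.5 − 10.5) / 1.0833 = 4.0/1.0833 = 3.692 cmH2O·s/L.
C = Vt/(Pplat − PEEP) = 470.0 / (10.5 − 3) = 470.0/7.5 = 62.667 mL/cmH2O.
τ = R × C = 3.692 × 0.06267 L/cmH2O = 0.2314 s.
Fraction remaining = e^(−Te/τ) = e^(−0.53/0.2314) = 0.1012; trapped volume = 470.0 × 0.1012 = 47.564 mL.
Additional alveolar pressure from trapping ≈ V_trapped / C = 47.564 / 62.667 = 0.759 cmH2O.

0.8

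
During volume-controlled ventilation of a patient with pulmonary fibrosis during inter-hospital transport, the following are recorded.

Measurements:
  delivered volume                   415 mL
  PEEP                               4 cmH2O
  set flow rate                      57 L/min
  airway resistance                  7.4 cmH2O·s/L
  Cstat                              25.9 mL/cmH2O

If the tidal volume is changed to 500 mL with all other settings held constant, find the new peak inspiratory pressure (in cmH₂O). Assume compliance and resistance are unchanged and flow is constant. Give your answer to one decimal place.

30.3

Flow: 57 L/min ÷ 60 = 0.95 L/s.
PIP = Vt/C + R·V̇ + PEEP (constant-flow equation of motion).
Only the elastic term changes: ΔPIP = ΔVt / C = (500 − 415) / 25.9 = 3.282 cmH2O.
Original PIP = 415/25.9 + 7.4×0.95 + 4 = 27.053 cmH2O; new PIP = 27.053 + (3.282) = 30.335 cmH2O.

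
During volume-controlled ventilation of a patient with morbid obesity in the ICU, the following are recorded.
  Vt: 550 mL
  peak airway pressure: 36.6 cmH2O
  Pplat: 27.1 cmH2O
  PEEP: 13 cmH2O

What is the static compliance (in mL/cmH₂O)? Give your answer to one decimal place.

Cstat = Vt / (Pplat − PEEP) = 550 / (27.1 − 13) = 550 / 14.1 = 39.007 mL/cmH2O.

39.0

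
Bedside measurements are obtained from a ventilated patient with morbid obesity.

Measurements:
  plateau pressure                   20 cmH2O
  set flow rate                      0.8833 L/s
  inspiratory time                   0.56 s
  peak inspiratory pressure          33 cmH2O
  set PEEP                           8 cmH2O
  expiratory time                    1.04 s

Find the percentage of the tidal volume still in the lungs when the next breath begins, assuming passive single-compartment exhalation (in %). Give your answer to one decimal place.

Vt = flow × Ti = 0.8833 L/s × 0.56 s × 1000 mL/L = 494.65 mL.
R = (PIP − Pplat)/V̇ = (33 − 20) / 0.8833 = 13.0/0.8833 = 14.718 cmH2O·s/L.
C = Vt/(Pplat − PEEP) = 494.65 / (20 − 8) = 494.65/12.0 = 41.221 mL/cmH2O.
τ = R × C = 14.718 × 0.04122 L/cmH2O = 0.6067 s.
Fraction remaining at end-expiration = e^(−Te/τ) = e^(−1.04/0.6067) = 0.1801 → 18.01%.

18.0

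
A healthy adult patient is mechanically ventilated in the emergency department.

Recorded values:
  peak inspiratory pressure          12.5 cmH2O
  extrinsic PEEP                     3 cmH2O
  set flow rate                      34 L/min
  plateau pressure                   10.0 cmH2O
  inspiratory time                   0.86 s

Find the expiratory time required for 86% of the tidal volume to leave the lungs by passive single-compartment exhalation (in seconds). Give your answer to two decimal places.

0.60

Flow: 34 L/min ÷ 60 = 0.5667 L/s.
Vt = flow × Ti = 0.5667 L/s × 0.86 s × 1000 mL/L = 487.36 mL.
R = (PIP − Pplat)/V̇ = (12.5 − 10.0) / 0.5667 = 2.5/0.5667 = 4.412 cmH2O·s/L.
C = Vt/(Pplat − PEEP) = 487.36 / (10.0 − 3) = 487.36/7.0 = 69.623 mL/cmH2O.
τ = R × C = 4.412 × 0.06962 L/cmH2O = 0.3072 s.
t = −τ·ln(1 − 0.86) = −0.3072·ln(0.14) = 0.604 s.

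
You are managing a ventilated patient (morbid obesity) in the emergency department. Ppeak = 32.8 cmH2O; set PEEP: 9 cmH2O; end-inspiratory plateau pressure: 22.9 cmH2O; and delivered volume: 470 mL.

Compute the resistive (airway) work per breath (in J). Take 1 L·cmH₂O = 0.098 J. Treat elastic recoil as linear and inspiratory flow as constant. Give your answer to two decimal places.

0.46

With constant inspiratory flow the resistive pressure is constant at PIP − Pplat = 32.8 − 22.9 = 9.9 cmH2O, so resistive work = 9.9 × 0.470 = 4.653 L·cmH2O.
× 0.098 J/(L·cmH2O) → 0.456 J.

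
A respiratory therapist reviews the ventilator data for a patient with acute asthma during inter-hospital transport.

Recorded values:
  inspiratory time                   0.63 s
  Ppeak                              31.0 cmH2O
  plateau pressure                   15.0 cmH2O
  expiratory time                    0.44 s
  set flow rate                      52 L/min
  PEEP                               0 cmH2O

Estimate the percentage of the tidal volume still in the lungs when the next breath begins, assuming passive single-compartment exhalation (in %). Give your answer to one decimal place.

52.0

Flow: 52 L/min ÷ 60 = 0.8667 L/s.
Vt = flow × Ti = 0.8667 L/s × 0.63 s × 1000 mL/L = 546.02 mL.
R = (PIP − Pplat)/V̇ = (31.0 − 15.0) / 0.8667 = 16.0/0.8667 = 18.461 cmH2O·s/L.
C = Vt/(Pplat − PEEP) = 546.02 / (15.0 − 0) = 546.02/15.0 = 36.401 mL/cmH2O.
τ = R × C = 18.461 × 0.0364 L/cmH2O = 0.672 s.
Fraction remaining at end-expiration = e^(−Te/τ) = e^(−0.44/0.672) = 0.5196 → 51.96%.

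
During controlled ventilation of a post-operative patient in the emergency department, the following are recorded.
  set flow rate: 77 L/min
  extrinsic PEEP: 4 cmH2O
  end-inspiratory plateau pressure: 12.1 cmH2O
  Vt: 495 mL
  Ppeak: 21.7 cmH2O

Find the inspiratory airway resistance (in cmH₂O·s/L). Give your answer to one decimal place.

7.5

Flow: 77 L/min ÷ 60 = 1.2833 L/s.
Raw = (PIP − Pplat) / flow = (21.7 − 12.1) / 1.2833 = 9.6 / 1.2833 = 7.481 cmH2O·s/L.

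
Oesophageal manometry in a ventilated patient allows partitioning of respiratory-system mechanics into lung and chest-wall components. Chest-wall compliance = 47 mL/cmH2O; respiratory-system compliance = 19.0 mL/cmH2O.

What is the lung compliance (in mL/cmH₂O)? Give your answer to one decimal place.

1/CL = 1/Crs − 1/Ccw.
1/CL = 1/19.0 − 1/47 = 0.03135.
CL = 31.898 mL/cmH2O.

31.9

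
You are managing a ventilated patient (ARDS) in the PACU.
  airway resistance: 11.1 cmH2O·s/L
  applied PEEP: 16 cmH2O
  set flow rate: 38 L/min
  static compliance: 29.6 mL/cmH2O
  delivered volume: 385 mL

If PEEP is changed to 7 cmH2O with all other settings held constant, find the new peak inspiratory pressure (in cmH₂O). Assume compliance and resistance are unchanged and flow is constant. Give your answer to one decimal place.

27.0

Flow: 38 L/min ÷ 60 = 0.6333 L/s.
PIP = Vt/C + R·V̇ + PEEP (constant-flow equation of motion).
Only the baseline term changes: ΔPIP = ΔPEEP = 7 − 16 = -9.0 cmH2O.
Original PIP = 385/29.6 + 11.1×0.6333 + 16 = 36.036 cmH2O; new PIP = 36.036 + (-9.0) = 27.036 cmH2O.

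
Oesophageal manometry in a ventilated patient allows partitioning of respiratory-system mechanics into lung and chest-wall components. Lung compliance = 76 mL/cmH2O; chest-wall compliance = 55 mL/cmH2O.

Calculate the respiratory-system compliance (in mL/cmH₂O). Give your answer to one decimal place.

31.9

Lung and chest wall are elastances in series: 1/Crs = 1/CL + 1/Ccw.
1/Crs = 1/76 + 1/55 = 0.03134.
Crs = 31.908 mL/cmH2O.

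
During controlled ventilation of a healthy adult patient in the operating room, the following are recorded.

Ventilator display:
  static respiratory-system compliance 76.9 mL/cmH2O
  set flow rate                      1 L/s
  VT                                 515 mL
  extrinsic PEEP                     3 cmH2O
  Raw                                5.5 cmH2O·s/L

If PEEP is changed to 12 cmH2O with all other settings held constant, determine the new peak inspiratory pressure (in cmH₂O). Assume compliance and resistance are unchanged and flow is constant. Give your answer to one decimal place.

24.2

PIP = Vt/C + R·V̇ + PEEP (constant-flow equation of motion).
Only the baseline term changes: ΔPIP = ΔPEEP = 12 − 3 = 9.0 cmH2O.
Original PIP = 515/76.9 + 5.5×1 + 3 = 15.197 cmH2O; new PIP = 15.197 + (9.0) = 24.197 cmH2O.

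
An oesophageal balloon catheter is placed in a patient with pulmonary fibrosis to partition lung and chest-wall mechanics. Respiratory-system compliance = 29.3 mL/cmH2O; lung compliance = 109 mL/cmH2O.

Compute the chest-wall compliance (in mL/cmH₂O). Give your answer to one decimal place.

40.1

1/Ccw = 1/Crs − 1/CL.
1/Ccw = 1/29.3 − 1/109 = 0.02496.
Ccw = 40.064 mL/cmH2O.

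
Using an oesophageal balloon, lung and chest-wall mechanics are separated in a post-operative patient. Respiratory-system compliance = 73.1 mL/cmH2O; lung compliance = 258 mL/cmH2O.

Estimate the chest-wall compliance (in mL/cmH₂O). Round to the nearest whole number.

102

1/Ccw = 1/Crs − 1/CL.
1/Ccw = 1/73.1 − 1/258 = 0.009804.
Ccw = 102.0 mL/cmH2O.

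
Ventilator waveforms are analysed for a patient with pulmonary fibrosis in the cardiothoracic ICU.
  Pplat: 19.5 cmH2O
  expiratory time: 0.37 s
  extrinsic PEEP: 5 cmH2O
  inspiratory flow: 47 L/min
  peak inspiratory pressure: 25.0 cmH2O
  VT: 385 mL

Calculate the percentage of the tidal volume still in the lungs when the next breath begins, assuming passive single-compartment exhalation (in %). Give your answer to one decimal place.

13.7

Flow: 47 L/min ÷ 60 = 0.7833 L/s.
R = (PIP − Pplat)/V̇ = (25.0 − 19.5) / 0.7833 = 5.5/0.7833 = 7.022 cmH2O·s/L.
C = Vt/(Pplat − PEEP) = 385.0 / (19.5 − 5) = 385.0/14.5 = 26.552 mL/cmH2O.
τ = R × C = 7.022 × 0.02655 L/cmH2O = 0.1864 s.
Fraction remaining at end-expiration = e^(−Te/τ) = e^(−0.37/0.1864) = 0.1374 → 13.74%.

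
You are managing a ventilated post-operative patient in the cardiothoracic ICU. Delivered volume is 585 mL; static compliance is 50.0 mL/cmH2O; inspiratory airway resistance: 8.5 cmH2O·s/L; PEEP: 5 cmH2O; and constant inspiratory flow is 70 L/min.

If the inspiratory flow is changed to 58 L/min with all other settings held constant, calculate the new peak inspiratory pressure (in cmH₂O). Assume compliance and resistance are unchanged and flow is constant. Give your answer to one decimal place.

Flow: 70 L/min ÷ 60 = 1.1667 L/s.
New flow: 58 L/min ÷ 60 = 0.9667 L/s.
PIP = Vt/C + R·V̇ + PEEP (constant-flow equation of motion).
Only the resistive term changes: ΔPIP = R × ΔV̇ = 8.5 × (0.9667 − 1.1667) = 8.5 × -0.2 = -1.7 cmH2O.
Original PIP = 585/50.0 + 8.5×1.1667 + 5 = 26.617 cmH2O; new PIP = 26.617 + (-1.7) = 24.917 cmH2O.

24.9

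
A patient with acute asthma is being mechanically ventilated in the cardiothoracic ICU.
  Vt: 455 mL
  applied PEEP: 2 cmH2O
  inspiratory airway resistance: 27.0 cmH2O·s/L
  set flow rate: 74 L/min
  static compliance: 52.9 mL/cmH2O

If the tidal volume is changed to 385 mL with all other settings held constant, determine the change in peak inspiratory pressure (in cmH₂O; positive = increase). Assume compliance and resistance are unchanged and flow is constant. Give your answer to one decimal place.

-1.3

PIP = Vt/C + R·V̇ + PEEP (constant-flow equation of motion).
Only the elastic term changes: ΔPIP = ΔVt / C = (385 − 455) / 52.9 = -1.323 cmH2O.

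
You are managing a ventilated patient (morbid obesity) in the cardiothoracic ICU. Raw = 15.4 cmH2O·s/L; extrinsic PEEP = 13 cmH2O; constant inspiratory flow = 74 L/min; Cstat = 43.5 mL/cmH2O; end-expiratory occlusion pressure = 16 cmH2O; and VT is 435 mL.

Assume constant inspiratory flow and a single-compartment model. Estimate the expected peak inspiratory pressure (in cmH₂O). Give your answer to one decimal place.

45.0

Flow: 74 L/min ÷ 60 = 1.2333 L/s.
Total PEEP = 16 cmH2O (set 13 + intrinsic 3); this is the baseline alveolar pressure.
Equation of motion (constant flow): PIP = Vt/C + R·V̇ + PEEP.
PIP = 435/43.5 + 15.4×1.2333 + 16 = 10.0 + 18.993 + 16 = 44.993 cmH2O.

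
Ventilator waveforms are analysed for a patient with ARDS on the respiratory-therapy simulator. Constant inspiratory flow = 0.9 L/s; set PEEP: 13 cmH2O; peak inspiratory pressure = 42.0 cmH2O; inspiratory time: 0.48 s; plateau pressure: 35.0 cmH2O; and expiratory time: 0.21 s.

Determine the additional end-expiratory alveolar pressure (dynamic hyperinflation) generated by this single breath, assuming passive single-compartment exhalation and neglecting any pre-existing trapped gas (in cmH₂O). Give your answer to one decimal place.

Vt = flow × Ti = 0.9 L/s × 0.48 s × 1000 mL/L = 432.0 mL.
R = (PIP − Pplat)/V̇ = (42.0 − 35.0) / 0.9 = 7.0/0.9 = 7.778 cmH2O·s/L.
C = Vt/(Pplat − PEEP) = 432.0 / (35.0 − 13) = 432.0/22.0 = 19.636 mL/cmH2O.
τ = R × C = 7.778 × 0.01964 L/cmH2O = 0.1528 s.
Fraction remaining = e^(−Te/τ) = e^(−0.21/0.1528) = 0.253; trapped volume = 432.0 × 0.253 = 109.3 mL.
Additional alveolar pressure from trapping ≈ V_trapped / C = 109.3 / 19.636 = 5.566 cmH2O.

5.6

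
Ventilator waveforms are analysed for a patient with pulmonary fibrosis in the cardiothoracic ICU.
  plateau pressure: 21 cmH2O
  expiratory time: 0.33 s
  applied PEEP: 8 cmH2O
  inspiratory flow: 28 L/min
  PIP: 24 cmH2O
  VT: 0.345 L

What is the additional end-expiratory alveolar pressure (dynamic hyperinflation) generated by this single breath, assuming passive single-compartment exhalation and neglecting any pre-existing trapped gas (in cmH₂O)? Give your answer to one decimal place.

Flow: 28 L/min ÷ 60 = 0.4667 L/s.
R = (PIP − Pplat)/V̇ = (24 − 21) / 0.4667 = 3.0/0.4667 = 6.428 cmH2O·s/L.
C = Vt/(Pplat − PEEP) = 345.0 / (21 − 8) = 345.0/13.0 = 26.538 mL/cmH2O.
τ = R × C = 6.428 × 0.02654 L/cmH2O = 0.1706 s.
Fraction remaining = e^(−Te/τ) = e^(−0.33/0.1706) = 0.1445; trapped volume = 345.0 × 0.1445 = 49.853 mL.
Additional alveolar pressure from trapping ≈ V_trapped / C = 49.853 / 26.538 = 1.879 cmH2O.

1.9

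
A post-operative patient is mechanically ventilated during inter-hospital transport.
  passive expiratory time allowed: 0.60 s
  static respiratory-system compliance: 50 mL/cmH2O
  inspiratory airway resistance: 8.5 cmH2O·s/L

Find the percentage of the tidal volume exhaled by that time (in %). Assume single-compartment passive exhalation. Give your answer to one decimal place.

τ = R × C = 8.5 × 50 mL/cmH2O = 8.5 × 0.050 L/cmH2O = 0.425 s.
Passive exhalation: V(t)/V₀ = e^(−t/τ) = e^(−0.60/0.425) = 0.2437.
Fraction exhaled = 1 − 0.2437 = 0.7563 → 75.63%.

75.6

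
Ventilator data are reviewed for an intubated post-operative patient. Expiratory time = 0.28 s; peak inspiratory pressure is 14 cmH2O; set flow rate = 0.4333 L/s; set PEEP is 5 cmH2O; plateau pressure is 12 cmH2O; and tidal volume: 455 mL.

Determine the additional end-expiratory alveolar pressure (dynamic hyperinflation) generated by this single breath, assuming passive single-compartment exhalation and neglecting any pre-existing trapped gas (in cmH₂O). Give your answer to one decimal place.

R = (PIP − Pplat)/V̇ = (14 − 12) / 0.4333 = 2.0/0.4333 = 4.616 cmH2O·s/L.
C = Vt/(Pplat − PEEP) = 455.0 / (12 − 5) = 455.0/7.0 = 65.0 mL/cmH2O.
τ = R × C = 4.616 × 0.065 L/cmH2O = 0.3 s.
Fraction remaining = e^(−Te/τ) = e^(−0.28/0.3) = 0.3932; trapped volume = 455.0 × 0.3932 = 178.91 mL.
Additional alveolar pressure from trapping ≈ V_trapped / C = 178.91 / 65.0 = 2.752 cmH2O.

2.8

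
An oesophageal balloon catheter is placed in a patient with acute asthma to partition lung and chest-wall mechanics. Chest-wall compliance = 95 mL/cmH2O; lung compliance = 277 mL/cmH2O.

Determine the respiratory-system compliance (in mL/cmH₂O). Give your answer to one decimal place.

Lung and chest wall are elastances in series: 1/Crs = 1/CL + 1/Ccw.
1/Crs = 1/277 + 1/95 = 0.01414.
Crs = 70.721 mL/cmH2O.

70.7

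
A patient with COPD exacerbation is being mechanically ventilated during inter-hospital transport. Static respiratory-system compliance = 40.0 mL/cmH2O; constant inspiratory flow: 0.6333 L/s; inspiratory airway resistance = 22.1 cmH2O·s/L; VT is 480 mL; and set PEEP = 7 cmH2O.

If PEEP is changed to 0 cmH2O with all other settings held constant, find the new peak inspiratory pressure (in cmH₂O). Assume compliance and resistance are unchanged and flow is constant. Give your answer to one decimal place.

26.0

PIP = Vt/C + R·V̇ + PEEP (constant-flow equation of motion).
Only the baseline term changes: ΔPIP = ΔPEEP = 0 − 7 = -7.0 cmH2O.
Original PIP = 480/40.0 + 22.1×0.6333 + 7 = 32.996 cmH2O; new PIP = 32.996 + (-7.0) = 25.996 cmH2O.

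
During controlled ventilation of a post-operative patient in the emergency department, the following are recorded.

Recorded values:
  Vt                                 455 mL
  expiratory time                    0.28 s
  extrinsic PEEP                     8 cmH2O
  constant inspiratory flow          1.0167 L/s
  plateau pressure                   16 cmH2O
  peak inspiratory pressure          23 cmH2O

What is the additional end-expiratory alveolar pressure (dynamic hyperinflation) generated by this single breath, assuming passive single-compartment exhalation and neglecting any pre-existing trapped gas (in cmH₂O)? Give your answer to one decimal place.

3.9

R = (PIP − Pplat)/V̇ = (23 − 16) / 1.0167 = 7.0/1.0167 = 6.885 cmH2O·s/L.
C = Vt/(Pplat − PEEP) = 455.0 / (16 − 8) = 455.0/8.0 = 56.875 mL/cmH2O.
τ = R × C = 6.885 × 0.05688 L/cmH2O = 0.3916 s.
Fraction remaining = e^(−Te/τ) = e^(−0.28/0.3916) = 0.4892; trapped volume = 455.0 × 0.4892 = 222.59 mL.
Additional alveolar pressure from trapping ≈ V_trapped / C = 222.59 / 56.875 = 3.914 cmH2O.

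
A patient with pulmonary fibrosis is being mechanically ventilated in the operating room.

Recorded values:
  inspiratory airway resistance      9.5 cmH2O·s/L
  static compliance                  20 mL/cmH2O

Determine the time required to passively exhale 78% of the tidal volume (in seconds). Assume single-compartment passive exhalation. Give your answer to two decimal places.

τ = R × C = 9.5 × 20 mL/cmH2O = 9.5 × 0.020 L/cmH2O = 0.19 s.
Exhaled fraction f = 1 − e^(−t/τ) → t = −τ·ln(1 − f) = −0.19·ln(0.22) = 0.2877 s.

0.29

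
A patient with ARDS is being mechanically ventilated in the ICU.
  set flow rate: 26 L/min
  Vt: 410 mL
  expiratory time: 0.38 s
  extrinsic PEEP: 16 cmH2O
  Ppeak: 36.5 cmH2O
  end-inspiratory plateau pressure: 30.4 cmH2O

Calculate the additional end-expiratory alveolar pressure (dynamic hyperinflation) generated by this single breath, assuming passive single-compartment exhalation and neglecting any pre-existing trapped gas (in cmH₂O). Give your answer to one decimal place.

5.6

Flow: 26 L/min ÷ 60 = 0.4333 L/s.
R = (PIP − Pplat)/V̇ = (36.5 − 30.4) / 0.4333 = 6.1/0.4333 = 14.078 cmH2O·s/L.
C = Vt/(Pplat − PEEP) = 410.0 / (30.4 − 16) = 410.0/14.4 = 28.472 mL/cmH2O.
τ = R × C = 14.078 × 0.02847 L/cmH2O = 0.4008 s.
Fraction remaining = e^(−Te/τ) = e^(−0.38/0.4008) = 0.3875; trapped volume = 410.0 × 0.3875 = 158.88 mL.
Additional alveolar pressure from trapping ≈ V_trapped / C = 158.88 / 28.472 = 5.58 cmH2O.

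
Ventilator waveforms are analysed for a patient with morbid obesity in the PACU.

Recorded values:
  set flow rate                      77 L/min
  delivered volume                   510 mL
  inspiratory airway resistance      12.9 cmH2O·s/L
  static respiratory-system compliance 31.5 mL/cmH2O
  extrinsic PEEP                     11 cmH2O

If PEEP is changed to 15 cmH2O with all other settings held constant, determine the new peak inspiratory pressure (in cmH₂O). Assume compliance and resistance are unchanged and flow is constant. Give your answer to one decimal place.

47.7

Flow: 77 L/min ÷ 60 = 1.2833 L/s.
PIP = Vt/C + R·V̇ + PEEP (constant-flow equation of motion).
Only the baseline term changes: ΔPIP = ΔPEEP = 15 − 11 = 4.0 cmH2O.
Original PIP = 510/31.5 + 12.9×1.2833 + 11 = 43.745 cmH2O; new PIP = 43.745 + (4.0) = 47.745 cmH2O.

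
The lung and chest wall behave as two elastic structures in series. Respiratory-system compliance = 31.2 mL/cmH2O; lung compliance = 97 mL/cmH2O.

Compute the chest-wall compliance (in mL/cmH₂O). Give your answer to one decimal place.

46.0

1/Ccw = 1/Crs − 1/CL.
1/Ccw = 1/31.2 − 1/97 = 0.02174.
Ccw = 45.998 mL/cmH2O.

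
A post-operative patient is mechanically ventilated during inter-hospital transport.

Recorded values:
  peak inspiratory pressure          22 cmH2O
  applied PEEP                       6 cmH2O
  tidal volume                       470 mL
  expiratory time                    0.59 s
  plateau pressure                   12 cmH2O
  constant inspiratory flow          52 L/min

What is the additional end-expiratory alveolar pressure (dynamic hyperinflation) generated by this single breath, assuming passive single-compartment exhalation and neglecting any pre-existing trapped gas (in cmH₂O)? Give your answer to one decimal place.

Flow: 52 L/min ÷ 60 = 0.8667 L/s.
R = (PIP − Pplat)/V̇ = (22 − 12) / 0.8667 = 10.0/0.8667 = 11.538 cmH2O·s/L.
C = Vt/(Pplat − PEEP) = 470.0 / (12 − 6) = 470.0/6.0 = 78.333 mL/cmH2O.
τ = R × C = 11.538 × 0.07833 L/cmH2O = 0.9038 s.
Fraction remaining = e^(−Te/τ) = e^(−0.59/0.9038) = 0.5206; trapped volume = 470.0 × 0.5206 = 244.68 mL.
Additional alveolar pressure from trapping ≈ V_trapped / C = 244.68 / 78.333 = 3.124 cmH2O.

3.1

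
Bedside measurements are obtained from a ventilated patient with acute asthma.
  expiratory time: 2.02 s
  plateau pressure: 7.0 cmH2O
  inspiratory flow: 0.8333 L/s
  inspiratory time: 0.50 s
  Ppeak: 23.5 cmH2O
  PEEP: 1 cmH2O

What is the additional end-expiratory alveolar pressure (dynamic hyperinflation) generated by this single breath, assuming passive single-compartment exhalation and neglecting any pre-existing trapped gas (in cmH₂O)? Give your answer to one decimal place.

1.4

Vt = flow × Ti = 0.8333 L/s × 0.50 s × 1000 mL/L = 416.65 mL.
R = (PIP − Pplat)/V̇ = (23.5 − 7.0) / 0.8333 = 16.5/0.8333 = 19.801 cmH2O·s/L.
C = Vt/(Pplat − PEEP) = 416.65 / (7.0 − 1) = 416.65/6.0 = 69.442 mL/cmH2O.
τ = R × C = 19.801 × 0.06944 L/cmH2O = 1.375 s.
Fraction remaining = e^(−Te/τ) = e^(−2.02/1.375) = 0.2301; trapped volume = 416.65 × 0.2301 = 95.871 mL.
Additional alveolar pressure from trapping ≈ V_trapped / C = 95.871 / 69.442 = 1.381 cmH2O.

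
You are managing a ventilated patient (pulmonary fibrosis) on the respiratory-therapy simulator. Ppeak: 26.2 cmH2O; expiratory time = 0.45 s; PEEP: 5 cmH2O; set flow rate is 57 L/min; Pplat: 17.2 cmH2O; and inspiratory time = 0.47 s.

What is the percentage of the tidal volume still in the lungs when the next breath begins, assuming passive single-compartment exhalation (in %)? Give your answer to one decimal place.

Flow: 57 L/min ÷ 60 = 0.95 L/s.
Vt = flow × Ti = 0.95 L/s × 0.47 s × 1000 mL/L = 446.5 mL.
R = (PIP − Pplat)/V̇ = (26.2 − 17.2) / 0.95 = 9.0/0.95 = 9.474 cmH2O·s/L.
C = Vt/(Pplat − PEEP) = 446.5 / (17.2 − 5) = 446.5/12.2 = 36.598 mL/cmH2O.
τ = R × C = 9.474 × 0.0366 L/cmH2O = 0.3467 s.
Fraction remaining at end-expiration = e^(−Te/τ) = e^(−0.45/0.3467) = 0.2731 → 27.31%.

27.3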